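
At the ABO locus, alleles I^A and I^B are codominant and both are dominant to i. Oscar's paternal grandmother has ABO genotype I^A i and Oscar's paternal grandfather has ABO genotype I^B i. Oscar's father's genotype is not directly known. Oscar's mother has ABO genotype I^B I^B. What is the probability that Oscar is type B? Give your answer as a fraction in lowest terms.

Oscar's father's ABO genotype from I^A i × I^B i: 1/4 I^A I^B, 1/4 I^A i, 1/4 I^B i, 1/4 i i.
Crossing each possibility with the mother I^B I^B and summing P(type B): 1/4·1/2 + 1/4·1/2 + 1/4·1 + 1/4·1 = 3/4.

3/4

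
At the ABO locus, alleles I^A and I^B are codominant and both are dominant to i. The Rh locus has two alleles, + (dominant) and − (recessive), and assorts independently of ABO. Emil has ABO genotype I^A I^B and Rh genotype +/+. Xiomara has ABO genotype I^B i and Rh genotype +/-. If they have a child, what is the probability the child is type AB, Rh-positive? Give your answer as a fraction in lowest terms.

ABO cross I^A I^B × I^B i → offspring phenotypes: 1/4 A, 1/2 B, 1/4 AB.
Rh cross +/+ × +/- → 1 Rh+.
Independent loci: P(type AB, Rh-positive) = 1/4 × 1 = 1/4.

1/4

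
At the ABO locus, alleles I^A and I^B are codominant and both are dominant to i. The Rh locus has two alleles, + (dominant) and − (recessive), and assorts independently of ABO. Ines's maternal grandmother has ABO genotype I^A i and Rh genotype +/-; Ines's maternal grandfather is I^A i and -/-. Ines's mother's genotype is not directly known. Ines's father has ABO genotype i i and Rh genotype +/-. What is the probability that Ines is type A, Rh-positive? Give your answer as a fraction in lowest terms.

Ines's mother's ABO genotype from I^A i × I^A i: 1/4 I^A I^A, 1/2 I^A i, 1/4 i i.
Crossing each possibility with the father i i and summing P(type A): 1/4·1 + 1/2·1/2 + 1/4·0 = 1/2.
Similarly for Rh via the mother's Rh distribution: P(Rh+) = 5/8.
Independent loci: 1/2 × 5/8 = 5/16.

5/16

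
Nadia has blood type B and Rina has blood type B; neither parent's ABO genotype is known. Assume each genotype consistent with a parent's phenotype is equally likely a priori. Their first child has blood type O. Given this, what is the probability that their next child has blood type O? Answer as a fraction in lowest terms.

1/4

Possible genotypes: Nadia ∈ {I^B I^B, I^B i}; Rina ∈ {I^B I^B, I^B i}.
Weight each parental genotype pair by prior × P(type-O child):
  I^B i × I^B i: posterior weight 1; P(next child type O) = 1/4.
Weighted sum = 1/4.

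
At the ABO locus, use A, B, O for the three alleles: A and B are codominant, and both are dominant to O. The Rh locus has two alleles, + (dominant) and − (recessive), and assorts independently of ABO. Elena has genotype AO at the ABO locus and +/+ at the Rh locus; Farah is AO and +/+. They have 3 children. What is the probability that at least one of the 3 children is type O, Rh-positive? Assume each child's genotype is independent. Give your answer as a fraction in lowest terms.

37/64

ABO cross AO × AO → 1/4 O, 3/4 A.
Rh cross +/+ × +/+ → 1 Rh+; so P(type O, Rh-positive) = 1/4 × 1 = 1/4 per child.
P(none) = (3/4)^3 = 27/64; P(at least one) = 1 − 27/64 = 37/64.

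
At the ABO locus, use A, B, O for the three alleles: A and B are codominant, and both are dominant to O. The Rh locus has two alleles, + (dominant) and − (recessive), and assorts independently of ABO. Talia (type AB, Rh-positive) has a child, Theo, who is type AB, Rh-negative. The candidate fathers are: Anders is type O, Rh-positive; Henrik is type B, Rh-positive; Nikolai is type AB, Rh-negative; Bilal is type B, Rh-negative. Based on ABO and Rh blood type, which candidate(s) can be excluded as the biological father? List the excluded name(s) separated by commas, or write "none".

A candidate is excluded only if no genotype consistent with his phenotype could produce a type AB, Rh-negative child with a type AB, Rh-positive mother.
Anders (type O, Rh+): no genotype consistent with that phenotype can produce a type-AB Rh- child with a type-AB mother.

Anders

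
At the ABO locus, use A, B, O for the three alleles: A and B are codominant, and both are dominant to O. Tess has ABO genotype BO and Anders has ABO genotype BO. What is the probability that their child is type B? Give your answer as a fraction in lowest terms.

ABO cross BO × BO → offspring phenotypes: 1/4 O, 3/4 B.
So P(type B) = 3/4.

3/4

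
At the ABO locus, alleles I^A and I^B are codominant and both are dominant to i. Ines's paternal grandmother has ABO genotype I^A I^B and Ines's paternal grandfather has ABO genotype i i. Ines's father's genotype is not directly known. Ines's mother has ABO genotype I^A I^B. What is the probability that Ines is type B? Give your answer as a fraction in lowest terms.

3/8

Ines's father's ABO genotype from I^A I^B × i i: 1/2 I^A i, 1/2 I^B i.
Crossing each possibility with the mother I^A I^B and summing P(type B): 1/2·1/4 + 1/2·1/2 = 3/8.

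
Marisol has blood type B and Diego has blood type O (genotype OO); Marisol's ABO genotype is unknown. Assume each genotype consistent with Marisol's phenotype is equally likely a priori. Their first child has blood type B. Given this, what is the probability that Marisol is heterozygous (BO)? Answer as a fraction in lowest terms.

Possible genotypes: Marisol ∈ {BB, BO}; Diego ∈ {OO}.
Weight each parental genotype pair by prior × P(type-B child):
  BB × OO: posterior weight 2/3.
  BO × OO: posterior weight 1/3.
Sum the posterior weight over pairs where Marisol is BO: 1/3.

1/3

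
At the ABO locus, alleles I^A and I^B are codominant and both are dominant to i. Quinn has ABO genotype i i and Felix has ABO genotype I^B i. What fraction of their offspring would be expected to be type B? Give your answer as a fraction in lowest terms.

1/2

ABO cross i i × I^B i → offspring phenotypes: 1/2 O, 1/2 B.
So P(type B) = 1/2.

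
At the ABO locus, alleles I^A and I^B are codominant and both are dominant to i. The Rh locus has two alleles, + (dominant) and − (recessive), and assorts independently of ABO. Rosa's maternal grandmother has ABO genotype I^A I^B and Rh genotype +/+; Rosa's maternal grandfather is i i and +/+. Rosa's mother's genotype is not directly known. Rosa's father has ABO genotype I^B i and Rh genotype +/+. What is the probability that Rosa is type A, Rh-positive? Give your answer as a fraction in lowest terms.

1/8

Rosa's mother's ABO genotype from I^A I^B × i i: 1/2 I^A i, 1/2 I^B i.
Crossing each possibility with the father I^B i and summing P(type A): 1/2·1/4 + 1/2·0 = 1/8.
Similarly for Rh via the mother's Rh distribution: P(Rh+) = 1.
Independent loci: 1/8 × 1 = 1/8.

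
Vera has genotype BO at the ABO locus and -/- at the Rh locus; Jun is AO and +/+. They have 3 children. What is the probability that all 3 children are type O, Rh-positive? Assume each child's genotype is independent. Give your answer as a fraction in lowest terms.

1/64

ABO cross BO × AO → 1/4 O, 1/4 A, 1/4 B, 1/4 AB.
Rh cross -/- × +/+ → 1 Rh+; so P(type O, Rh-positive) = 1/4 × 1 = 1/4 per child.
All 3 independent: (1/4)^3 = 1/64.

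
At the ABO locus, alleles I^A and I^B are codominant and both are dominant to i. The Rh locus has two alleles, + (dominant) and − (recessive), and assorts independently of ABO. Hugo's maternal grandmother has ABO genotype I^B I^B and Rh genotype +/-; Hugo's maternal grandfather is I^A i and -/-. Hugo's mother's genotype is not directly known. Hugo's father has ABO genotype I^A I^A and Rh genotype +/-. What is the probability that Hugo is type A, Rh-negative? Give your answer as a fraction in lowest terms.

Hugo's mother's ABO genotype from I^B I^B × I^A i: 1/2 I^A I^B, 1/2 I^B i.
Crossing each possibility with the father I^A I^A and summing P(type A): 1/2·1/2 + 1/2·1/2 = 1/2.
Similarly for Rh via the mother's Rh distribution: P(Rh-) = 3/8.
Independent loci: 1/2 × 3/8 = 3/16.

3/16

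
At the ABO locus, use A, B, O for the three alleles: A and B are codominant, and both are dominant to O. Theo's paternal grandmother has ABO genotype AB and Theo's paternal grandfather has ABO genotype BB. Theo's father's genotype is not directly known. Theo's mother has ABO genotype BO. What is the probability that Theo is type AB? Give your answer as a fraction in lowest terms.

Theo's father's ABO genotype from AB × BB: 1/2 AB, 1/2 BB.
Crossing each possibility with the mother BO and summing P(type AB): 1/2·1/4 + 1/2·0 = 1/8.

1/8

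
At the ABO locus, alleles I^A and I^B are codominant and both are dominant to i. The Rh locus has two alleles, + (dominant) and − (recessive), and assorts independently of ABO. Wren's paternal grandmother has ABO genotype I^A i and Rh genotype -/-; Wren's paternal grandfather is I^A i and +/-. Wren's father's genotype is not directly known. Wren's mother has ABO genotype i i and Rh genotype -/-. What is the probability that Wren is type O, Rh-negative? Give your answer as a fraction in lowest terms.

3/8

Wren's father's ABO genotype from I^A i × I^A i: 1/4 I^A I^A, 1/2 I^A i, 1/4 i i.
Crossing each possibility with the mother i i and summing P(type O): 1/4·0 + 1/2·1/2 + 1/4·1 = 1/2.
Similarly for Rh via the father's Rh distribution: P(Rh-) = 3/4.
Independent loci: 1/2 × 3/4 = 3/8.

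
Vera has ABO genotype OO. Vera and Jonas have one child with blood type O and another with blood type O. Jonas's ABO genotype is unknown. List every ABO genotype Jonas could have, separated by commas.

AO, BO, OO

For each candidate genotype of Jonas, check whether crossing it with OO can produce every observed child phenotype.
  AA → possible child types {A} ✗
  AB → possible child types {A, B} ✗
  AO → possible child types {O, A} ✓
  BB → possible child types {B} ✗
  BO → possible child types {O, B} ✓
  OO → possible child types {O} ✓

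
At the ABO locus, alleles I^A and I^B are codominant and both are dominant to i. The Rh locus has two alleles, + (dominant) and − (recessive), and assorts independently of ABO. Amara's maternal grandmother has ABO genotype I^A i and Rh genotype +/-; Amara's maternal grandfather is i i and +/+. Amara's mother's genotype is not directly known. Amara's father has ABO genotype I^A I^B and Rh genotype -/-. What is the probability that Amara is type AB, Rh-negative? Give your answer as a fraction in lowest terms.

Amara's mother's ABO genotype from I^A i × i i: 1/2 I^A i, 1/2 i i.
Crossing each possibility with the father I^A I^B and summing P(type AB): 1/2·1/4 + 1/2·0 = 1/8.
Similarly for Rh via the mother's Rh distribution: P(Rh-) = 1/4.
Independent loci: 1/8 × 1/4 = 1/32.

1/32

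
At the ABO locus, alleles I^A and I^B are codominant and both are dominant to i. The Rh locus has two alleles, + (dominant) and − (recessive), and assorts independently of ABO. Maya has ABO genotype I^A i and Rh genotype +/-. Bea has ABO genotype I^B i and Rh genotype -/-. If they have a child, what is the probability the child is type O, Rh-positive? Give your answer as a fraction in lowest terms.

ABO cross I^A i × I^B i → offspring phenotypes: 1/4 O, 1/4 A, 1/4 B, 1/4 AB.
Rh cross +/- × -/- → 1/2 Rh+, 1/2 Rh-.
Independent loci: P(type O, Rh-positive) = 1/4 × 1/2 = 1/8.

1/8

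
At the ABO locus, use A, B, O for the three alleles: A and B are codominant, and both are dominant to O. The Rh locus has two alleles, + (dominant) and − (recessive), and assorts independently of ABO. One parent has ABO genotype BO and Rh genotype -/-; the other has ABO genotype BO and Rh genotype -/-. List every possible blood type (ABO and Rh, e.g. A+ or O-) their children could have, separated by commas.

O-, B-

Gametes from BO × BO give offspring ABO genotypes BB, BO, OO, i.e. phenotypes O, B.
Rh cross -/- × -/- → phenotypes Rh-.
Combining independently: O-, B-.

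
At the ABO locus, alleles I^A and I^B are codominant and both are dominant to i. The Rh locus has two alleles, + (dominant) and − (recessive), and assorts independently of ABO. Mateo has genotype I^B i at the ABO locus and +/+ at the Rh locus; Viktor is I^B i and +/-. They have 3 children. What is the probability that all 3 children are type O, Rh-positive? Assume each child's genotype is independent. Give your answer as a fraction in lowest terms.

ABO cross I^B i × I^B i → 1/4 O, 3/4 B.
Rh cross +/+ × +/- → 1 Rh+; so P(type O, Rh-positive) = 1/4 × 1 = 1/4 per child.
All 3 independent: (1/4)^3 = 1/64.

1/64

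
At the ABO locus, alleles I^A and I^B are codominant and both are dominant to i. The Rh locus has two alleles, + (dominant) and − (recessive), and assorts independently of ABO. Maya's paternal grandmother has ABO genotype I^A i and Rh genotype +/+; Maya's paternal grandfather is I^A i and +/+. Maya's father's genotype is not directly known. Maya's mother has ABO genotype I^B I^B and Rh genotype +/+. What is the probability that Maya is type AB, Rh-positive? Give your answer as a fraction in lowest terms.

1/2

Maya's father's ABO genotype from I^A i × I^A i: 1/4 I^A I^A, 1/2 I^A i, 1/4 i i.
Crossing each possibility with the mother I^B I^B and summing P(type AB): 1/4·1 + 1/2·1/2 + 1/4·0 = 1/2.
Similarly for Rh via the father's Rh distribution: P(Rh+) = 1.
Independent loci: 1/2 × 1 = 1/2.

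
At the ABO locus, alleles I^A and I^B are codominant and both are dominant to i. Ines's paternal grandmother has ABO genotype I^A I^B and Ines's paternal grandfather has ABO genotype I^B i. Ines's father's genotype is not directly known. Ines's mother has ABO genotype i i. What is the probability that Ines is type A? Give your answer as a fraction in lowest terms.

1/4

Ines's father's ABO genotype from I^A I^B × I^B i: 1/4 I^A I^B, 1/4 I^A i, 1/4 I^B I^B, 1/4 I^B i.
Crossing each possibility with the mother i i and summing P(type A): 1/4·1/2 + 1/4·1/2 + 1/4·0 + 1/4·0 = 1/4.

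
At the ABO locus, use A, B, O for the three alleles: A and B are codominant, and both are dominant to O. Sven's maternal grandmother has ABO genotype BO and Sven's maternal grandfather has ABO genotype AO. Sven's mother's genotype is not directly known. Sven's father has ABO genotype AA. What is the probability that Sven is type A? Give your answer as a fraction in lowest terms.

Sven's mother's ABO genotype from BO × AO: 1/4 AB, 1/4 AO, 1/4 BO, 1/4 OO.
Crossing each possibility with the father AA and summing P(type A): 1/4·1/2 + 1/4·1 + 1/4·1/2 + 1/4·1 = 3/4.

3/4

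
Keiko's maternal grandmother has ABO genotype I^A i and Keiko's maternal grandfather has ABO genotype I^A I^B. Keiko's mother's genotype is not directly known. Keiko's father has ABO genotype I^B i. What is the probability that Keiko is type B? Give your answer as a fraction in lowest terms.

3/8

Keiko's mother's ABO genotype from I^A i × I^A I^B: 1/4 I^A I^A, 1/4 I^A I^B, 1/4 I^A i, 1/4 I^B i.
Crossing each possibility with the father I^B i and summing P(type B): 1/4·0 + 1/4·1/2 + 1/4·1/4 + 1/4·3/4 = 3/8.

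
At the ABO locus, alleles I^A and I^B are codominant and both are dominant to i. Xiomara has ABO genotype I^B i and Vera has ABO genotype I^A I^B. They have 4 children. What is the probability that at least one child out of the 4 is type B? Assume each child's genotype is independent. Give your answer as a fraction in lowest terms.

ABO cross I^B i × I^A I^B → 1/4 A, 1/2 B, 1/4 AB.
So P(type B) = 1/2 per child.
P(none) = (1/2)^4 = 1/16; P(at least one) = 1 − 1/16 = 15/16.

15/16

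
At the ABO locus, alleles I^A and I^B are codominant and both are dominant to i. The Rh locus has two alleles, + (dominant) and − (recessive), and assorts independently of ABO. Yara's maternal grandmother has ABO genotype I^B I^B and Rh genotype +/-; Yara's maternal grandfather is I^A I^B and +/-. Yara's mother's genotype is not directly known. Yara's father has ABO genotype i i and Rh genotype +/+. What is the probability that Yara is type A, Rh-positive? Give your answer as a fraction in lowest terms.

Yara's mother's ABO genotype from I^B I^B × I^A I^B: 1/2 I^A I^B, 1/2 I^B I^B.
Crossing each possibility with the father i i and summing P(type A): 1/2·1/2 + 1/2·0 = 1/4.
Similarly for Rh via the mother's Rh distribution: P(Rh+) = 1.
Independent loci: 1/4 × 1 = 1/4.

1/4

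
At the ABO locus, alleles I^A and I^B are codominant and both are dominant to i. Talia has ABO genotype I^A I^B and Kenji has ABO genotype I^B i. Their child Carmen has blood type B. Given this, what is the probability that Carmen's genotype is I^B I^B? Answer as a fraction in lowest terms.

1/2

Cross I^A I^B × I^B i → 1/4 I^A I^B, 1/4 I^A i, 1/4 I^B I^B, 1/4 I^B i.
Type-B genotypes among offspring: I^B I^B (1/4), I^B i (1/4); total 1/2.
P(I^B I^B | type B) = (1/4) / (1/2) = 1/2.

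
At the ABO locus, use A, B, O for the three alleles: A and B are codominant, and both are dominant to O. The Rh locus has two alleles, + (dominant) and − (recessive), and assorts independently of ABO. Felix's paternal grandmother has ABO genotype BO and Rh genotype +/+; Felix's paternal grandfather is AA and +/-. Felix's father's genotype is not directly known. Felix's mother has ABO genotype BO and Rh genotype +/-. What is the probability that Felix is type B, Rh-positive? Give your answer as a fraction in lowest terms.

Felix's father's ABO genotype from BO × AA: 1/2 AB, 1/2 AO.
Crossing each possibility with the mother BO and summing P(type B): 1/2·1/2 + 1/2·1/4 = 3/8.
Similarly for Rh via the father's Rh distribution: P(Rh+) = 7/8.
Independent loci: 3/8 × 7/8 = 21/64.

21/64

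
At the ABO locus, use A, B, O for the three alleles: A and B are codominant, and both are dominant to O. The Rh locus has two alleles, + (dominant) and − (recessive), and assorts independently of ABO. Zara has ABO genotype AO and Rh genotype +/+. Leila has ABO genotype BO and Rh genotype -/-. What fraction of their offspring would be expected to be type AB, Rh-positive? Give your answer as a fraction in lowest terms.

ABO cross AO × BO → offspring phenotypes: 1/4 O, 1/4 A, 1/4 B, 1/4 AB.
Rh cross +/+ × -/- → 1 Rh+.
Independent loci: P(type AB, Rh-positive) = 1/4 × 1 = 1/4.

1/4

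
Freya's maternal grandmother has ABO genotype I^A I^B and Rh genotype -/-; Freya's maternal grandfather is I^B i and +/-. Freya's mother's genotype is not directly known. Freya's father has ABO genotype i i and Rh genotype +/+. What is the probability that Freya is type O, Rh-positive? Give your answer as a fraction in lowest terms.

Freya's mother's ABO genotype from I^A I^B × I^B i: 1/4 I^A I^B, 1/4 I^A i, 1/4 I^B I^B, 1/4 I^B i.
Crossing each possibility with the father i i and summing P(type O): 1/4·0 + 1/4·1/2 + 1/4·0 + 1/4·1/2 = 1/4.
Similarly for Rh via the mother's Rh distribution: P(Rh+) = 1.
Independent loci: 1/4 × 1 = 1/4.

1/4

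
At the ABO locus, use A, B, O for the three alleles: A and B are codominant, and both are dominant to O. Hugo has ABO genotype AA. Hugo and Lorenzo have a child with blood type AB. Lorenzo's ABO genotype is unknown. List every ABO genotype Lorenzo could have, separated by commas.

For each candidate genotype of Lorenzo, check whether crossing it with AA can produce every observed child phenotype.
  AA → possible child types {A} ✗
  AB → possible child types {A, AB} ✓
  AO → possible child types {A} ✗
  BB → possible child types {AB} ✓
  BO → possible child types {A, AB} ✓
  OO → possible child types {A} ✗

AB, BB, BO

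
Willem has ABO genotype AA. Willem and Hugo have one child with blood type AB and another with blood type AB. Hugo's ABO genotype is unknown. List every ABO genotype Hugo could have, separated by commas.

AB, BB, BO

For each candidate genotype of Hugo, check whether crossing it with AA can produce every observed child phenotype.
  AA → possible child types {A} ✗
  AB → possible child types {A, AB} ✓
  AO → possible child types {A} ✗
  BB → possible child types {AB} ✓
  BO → possible child types {A, AB} ✓
  OO → possible child types {A} ✗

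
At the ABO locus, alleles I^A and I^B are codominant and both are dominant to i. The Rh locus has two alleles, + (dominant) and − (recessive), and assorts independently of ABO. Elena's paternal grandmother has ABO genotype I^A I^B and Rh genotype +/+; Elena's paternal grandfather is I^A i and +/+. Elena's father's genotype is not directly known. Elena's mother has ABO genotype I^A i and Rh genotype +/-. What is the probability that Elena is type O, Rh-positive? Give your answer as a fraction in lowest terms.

Elena's father's ABO genotype from I^A I^B × I^A i: 1/4 I^A I^A, 1/4 I^A I^B, 1/4 I^A i, 1/4 I^B i.
Crossing each possibility with the mother I^A i and summing P(type O): 1/4·0 + 1/4·0 + 1/4·1/4 + 1/4·1/4 = 1/8.
Similarly for Rh via the father's Rh distribution: P(Rh+) = 1.
Independent loci: 1/8 × 1 = 1/8.

1/8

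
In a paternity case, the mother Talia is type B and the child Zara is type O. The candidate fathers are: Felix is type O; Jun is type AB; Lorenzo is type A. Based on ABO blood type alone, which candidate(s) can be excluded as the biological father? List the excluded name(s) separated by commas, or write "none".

Jun

A candidate is excluded only if no genotype consistent with his phenotype could produce a type O child with a type B mother.
Jun (type AB): no genotype consistent with that phenotype can produce a type-O child with a type-B mother.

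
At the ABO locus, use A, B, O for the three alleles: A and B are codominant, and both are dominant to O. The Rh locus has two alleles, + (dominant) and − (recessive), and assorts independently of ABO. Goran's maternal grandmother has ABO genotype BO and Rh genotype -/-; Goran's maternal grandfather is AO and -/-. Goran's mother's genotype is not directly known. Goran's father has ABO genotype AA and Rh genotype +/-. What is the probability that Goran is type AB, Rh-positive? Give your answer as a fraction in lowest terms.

Goran's mother's ABO genotype from BO × AO: 1/4 AB, 1/4 AO, 1/4 BO, 1/4 OO.
Crossing each possibility with the father AA and summing P(type AB): 1/4·1/2 + 1/4·0 + 1/4·1/2 + 1/4·0 = 1/4.
Similarly for Rh via the mother's Rh distribution: P(Rh+) = 1/2.
Independent loci: 1/4 × 1/2 = 1/8.

1/8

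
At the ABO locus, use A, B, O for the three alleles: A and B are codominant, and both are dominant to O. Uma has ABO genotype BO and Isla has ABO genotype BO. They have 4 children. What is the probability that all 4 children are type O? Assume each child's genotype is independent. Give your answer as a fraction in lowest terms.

ABO cross BO × BO → 1/4 O, 3/4 B.
So P(type O) = 1/4 per child.
All 4 independent: (1/4)^4 = 1/256.

1/256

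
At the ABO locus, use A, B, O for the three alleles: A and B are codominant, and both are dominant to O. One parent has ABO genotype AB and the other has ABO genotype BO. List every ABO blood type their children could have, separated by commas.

A, B, AB

Gametes from AB × BO give offspring ABO genotypes AB, AO, BB, BO, i.e. phenotypes A, B, AB.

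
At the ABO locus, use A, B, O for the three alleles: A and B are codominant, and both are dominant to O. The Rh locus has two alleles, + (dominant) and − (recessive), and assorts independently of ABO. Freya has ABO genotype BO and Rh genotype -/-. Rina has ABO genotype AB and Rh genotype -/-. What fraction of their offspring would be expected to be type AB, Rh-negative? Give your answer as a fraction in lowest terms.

1/4

ABO cross BO × AB → offspring phenotypes: 1/4 A, 1/2 B, 1/4 AB.
Rh cross -/- × -/- → 1 Rh-.
Independent loci: P(type AB, Rh-negative) = 1/4 × 1 = 1/4.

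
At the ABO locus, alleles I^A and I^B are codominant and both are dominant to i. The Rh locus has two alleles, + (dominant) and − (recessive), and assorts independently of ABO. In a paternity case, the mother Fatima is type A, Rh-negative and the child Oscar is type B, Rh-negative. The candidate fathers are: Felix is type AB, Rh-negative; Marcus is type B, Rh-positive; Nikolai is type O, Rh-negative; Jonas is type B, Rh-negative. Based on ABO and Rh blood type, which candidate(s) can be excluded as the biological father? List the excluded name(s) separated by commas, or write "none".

Nikolai

A candidate is excluded only if no genotype consistent with his phenotype could produce a type B, Rh-negative child with a type A, Rh-negative mother.
Nikolai (type O, Rh-): no genotype consistent with that phenotype can produce a type-B Rh- child with a type-A mother.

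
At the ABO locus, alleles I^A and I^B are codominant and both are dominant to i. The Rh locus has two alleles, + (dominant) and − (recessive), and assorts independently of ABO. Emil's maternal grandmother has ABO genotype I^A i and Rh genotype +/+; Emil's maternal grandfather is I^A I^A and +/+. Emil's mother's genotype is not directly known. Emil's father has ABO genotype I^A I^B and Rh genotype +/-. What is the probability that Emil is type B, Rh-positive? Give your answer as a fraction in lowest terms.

Emil's mother's ABO genotype from I^A i × I^A I^A: 1/2 I^A I^A, 1/2 I^A i.
Crossing each possibility with the father I^A I^B and summing P(type B): 1/2·0 + 1/2·1/4 = 1/8.
Similarly for Rh via the mother's Rh distribution: P(Rh+) = 1.
Independent loci: 1/8 × 1 = 1/8.

1/8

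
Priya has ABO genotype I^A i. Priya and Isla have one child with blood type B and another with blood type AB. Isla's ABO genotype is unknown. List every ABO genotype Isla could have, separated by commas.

For each candidate genotype of Isla, check whether crossing it with I^A i can produce every observed child phenotype.
  I^A I^A → possible child types {A} ✗
  I^A I^B → possible child types {A, B, AB} ✓
  I^A i → possible child types {O, A} ✗
  I^B I^B → possible child types {B, AB} ✓
  I^B i → possible child types {O, A, B, AB} ✓
  i i → possible child types {O, A} ✗

I^A I^B, I^B I^B, I^B i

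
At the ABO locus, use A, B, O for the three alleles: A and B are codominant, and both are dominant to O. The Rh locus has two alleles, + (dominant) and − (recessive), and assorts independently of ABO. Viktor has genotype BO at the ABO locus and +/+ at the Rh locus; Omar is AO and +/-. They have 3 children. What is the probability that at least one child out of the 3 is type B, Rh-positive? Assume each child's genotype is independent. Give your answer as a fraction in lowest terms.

ABO cross BO × AO → 1/4 O, 1/4 A, 1/4 B, 1/4 AB.
Rh cross +/+ × +/- → 1 Rh+; so P(type B, Rh-positive) = 1/4 × 1 = 1/4 per child.
P(none) = (3/4)^3 = 27/64; P(at least one) = 1 − 27/64 = 37/64.

37/64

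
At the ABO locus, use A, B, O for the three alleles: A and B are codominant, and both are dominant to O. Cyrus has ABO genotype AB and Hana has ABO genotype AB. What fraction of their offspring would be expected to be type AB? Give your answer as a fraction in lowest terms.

ABO cross AB × AB → offspring phenotypes: 1/4 A, 1/4 B, 1/2 AB.
So P(type AB) = 1/2.

1/2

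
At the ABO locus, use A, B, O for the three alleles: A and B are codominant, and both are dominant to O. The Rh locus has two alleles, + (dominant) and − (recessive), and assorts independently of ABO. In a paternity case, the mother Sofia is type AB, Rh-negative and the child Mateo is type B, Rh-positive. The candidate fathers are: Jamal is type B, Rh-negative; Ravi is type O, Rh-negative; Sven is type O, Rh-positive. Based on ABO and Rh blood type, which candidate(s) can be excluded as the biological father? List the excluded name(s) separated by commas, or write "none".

A candidate is excluded only if no genotype consistent with his phenotype could produce a type B, Rh-positive child with a type AB, Rh-negative mother.
Jamal (type B, Rh-): no genotype consistent with that phenotype can produce a type-B Rh+ child with a type-AB mother.
Ravi (type O, Rh-): no genotype consistent with that phenotype can produce a type-B Rh+ child with a type-AB mother.

Jamal, Ravi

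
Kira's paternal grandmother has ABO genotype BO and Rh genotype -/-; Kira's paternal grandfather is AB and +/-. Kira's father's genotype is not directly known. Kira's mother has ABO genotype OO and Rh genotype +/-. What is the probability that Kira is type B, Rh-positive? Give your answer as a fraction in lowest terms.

Kira's father's ABO genotype from BO × AB: 1/4 AB, 1/4 AO, 1/4 BB, 1/4 BO.
Crossing each possibility with the mother OO and summing P(type B): 1/4·1/2 + 1/4·0 + 1/4·1 + 1/4·1/2 = 1/2.
Similarly for Rh via the father's Rh distribution: P(Rh+) = 5/8.
Independent loci: 1/2 × 5/8 = 5/16.

5/16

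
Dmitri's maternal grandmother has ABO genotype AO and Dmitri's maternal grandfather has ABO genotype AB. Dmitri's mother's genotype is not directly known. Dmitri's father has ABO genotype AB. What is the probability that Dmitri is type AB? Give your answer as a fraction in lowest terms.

Dmitri's mother's ABO genotype from AO × AB: 1/4 AA, 1/4 AB, 1/4 AO, 1/4 BO.
Crossing each possibility with the father AB and summing P(type AB): 1/4·1/2 + 1/4·1/2 + 1/4·1/4 + 1/4·1/4 = 3/8.

3/8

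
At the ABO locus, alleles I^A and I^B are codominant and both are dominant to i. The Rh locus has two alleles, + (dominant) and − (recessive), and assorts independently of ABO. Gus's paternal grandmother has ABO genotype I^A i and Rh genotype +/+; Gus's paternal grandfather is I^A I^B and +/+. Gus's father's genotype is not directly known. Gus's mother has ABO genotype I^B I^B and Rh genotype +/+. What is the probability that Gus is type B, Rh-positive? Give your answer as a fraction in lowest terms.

Gus's father's ABO genotype from I^A i × I^A I^B: 1/4 I^A I^A, 1/4 I^A I^B, 1/4 I^A i, 1/4 I^B i.
Crossing each possibility with the mother I^B I^B and summing P(type B): 1/4·0 + 1/4·1/2 + 1/4·1/2 + 1/4·1 = 1/2.
Similarly for Rh via the father's Rh distribution: P(Rh+) = 1.
Independent loci: 1/2 × 1 = 1/2.

1/2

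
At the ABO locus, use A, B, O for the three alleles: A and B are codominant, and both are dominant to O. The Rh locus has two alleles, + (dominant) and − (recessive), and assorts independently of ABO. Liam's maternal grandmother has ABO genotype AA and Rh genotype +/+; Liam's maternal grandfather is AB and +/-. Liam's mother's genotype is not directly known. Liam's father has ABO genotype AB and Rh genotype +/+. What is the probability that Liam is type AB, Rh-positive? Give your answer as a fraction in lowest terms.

Liam's mother's ABO genotype from AA × AB: 1/2 AA, 1/2 AB.
Crossing each possibility with the father AB and summing P(type AB): 1/2·1/2 + 1/2·1/2 = 1/2.
Similarly for Rh via the mother's Rh distribution: P(Rh+) = 1.
Independent loci: 1/2 × 1 = 1/2.

1/2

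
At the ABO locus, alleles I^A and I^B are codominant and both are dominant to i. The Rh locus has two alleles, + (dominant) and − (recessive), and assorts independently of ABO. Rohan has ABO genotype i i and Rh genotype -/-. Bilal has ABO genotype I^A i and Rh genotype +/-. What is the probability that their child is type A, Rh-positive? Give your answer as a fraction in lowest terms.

1/4

ABO cross i i × I^A i → offspring phenotypes: 1/2 O, 1/2 A.
Rh cross -/- × +/- → 1/2 Rh+, 1/2 Rh-.
Independent loci: P(type A, Rh-positive) = 1/2 × 1/2 = 1/4.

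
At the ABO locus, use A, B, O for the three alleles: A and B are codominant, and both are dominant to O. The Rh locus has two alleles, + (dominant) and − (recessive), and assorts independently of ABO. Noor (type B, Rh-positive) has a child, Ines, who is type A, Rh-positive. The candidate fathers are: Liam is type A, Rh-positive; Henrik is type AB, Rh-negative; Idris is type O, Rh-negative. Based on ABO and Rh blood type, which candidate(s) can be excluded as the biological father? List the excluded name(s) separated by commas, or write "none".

Idris

A candidate is excluded only if no genotype consistent with his phenotype could produce a type A, Rh-positive child with a type B, Rh-positive mother.
Idris (type O, Rh-): no genotype consistent with that phenotype can produce a type-A Rh+ child with a type-B mother.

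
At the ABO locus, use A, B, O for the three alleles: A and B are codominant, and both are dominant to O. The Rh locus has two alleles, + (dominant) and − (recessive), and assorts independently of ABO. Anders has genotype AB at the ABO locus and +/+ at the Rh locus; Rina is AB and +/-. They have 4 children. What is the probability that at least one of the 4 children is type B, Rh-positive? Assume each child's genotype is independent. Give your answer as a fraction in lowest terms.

175/256

ABO cross AB × AB → 1/4 A, 1/4 B, 1/2 AB.
Rh cross +/+ × +/- → 1 Rh+; so P(type B, Rh-positive) = 1/4 × 1 = 1/4 per child.
P(none) = (3/4)^4 = 81/256; P(at least one) = 1 − 81/256 = 175/256.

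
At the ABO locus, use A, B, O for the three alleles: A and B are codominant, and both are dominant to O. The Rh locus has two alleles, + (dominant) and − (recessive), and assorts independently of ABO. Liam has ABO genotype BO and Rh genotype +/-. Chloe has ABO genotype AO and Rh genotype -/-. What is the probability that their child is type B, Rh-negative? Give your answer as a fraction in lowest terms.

1/8

ABO cross BO × AO → offspring phenotypes: 1/4 O, 1/4 A, 1/4 B, 1/4 AB.
Rh cross +/- × -/- → 1/2 Rh+, 1/2 Rh-.
Independent loci: P(type B, Rh-negative) = 1/4 × 1/2 = 1/8.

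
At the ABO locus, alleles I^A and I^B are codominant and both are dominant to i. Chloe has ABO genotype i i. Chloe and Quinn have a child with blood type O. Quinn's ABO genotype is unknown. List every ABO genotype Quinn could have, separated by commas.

I^A i, I^B i, i i

For each candidate genotype of Quinn, check whether crossing it with i i can produce every observed child phenotype.
  I^A I^A → possible child types {A} ✗
  I^A I^B → possible child types {A, B} ✗
  I^A i → possible child types {O, A} ✓
  I^B I^B → possible child types {B} ✗
  I^B i → possible child types {O, B} ✓
  i i → possible child types {O} ✓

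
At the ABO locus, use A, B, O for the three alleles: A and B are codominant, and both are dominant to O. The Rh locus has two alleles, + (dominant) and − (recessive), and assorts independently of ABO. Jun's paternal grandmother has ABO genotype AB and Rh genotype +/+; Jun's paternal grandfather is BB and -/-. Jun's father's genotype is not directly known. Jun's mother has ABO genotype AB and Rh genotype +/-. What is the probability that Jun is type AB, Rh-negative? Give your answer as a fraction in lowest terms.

Jun's father's ABO genotype from AB × BB: 1/2 AB, 1/2 BB.
Crossing each possibility with the mother AB and summing P(type AB): 1/2·1/2 + 1/2·1/2 = 1/2.
Similarly for Rh via the father's Rh distribution: P(Rh-) = 1/4.
Independent loci: 1/2 × 1/4 = 1/8.

1/8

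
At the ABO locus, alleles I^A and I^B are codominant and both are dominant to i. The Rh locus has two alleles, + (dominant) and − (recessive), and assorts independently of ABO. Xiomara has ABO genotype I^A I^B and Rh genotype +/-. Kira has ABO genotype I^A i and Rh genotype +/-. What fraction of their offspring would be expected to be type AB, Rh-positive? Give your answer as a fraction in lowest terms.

3/16

ABO cross I^A I^B × I^A i → offspring phenotypes: 1/2 A, 1/4 B, 1/4 AB.
Rh cross +/- × +/- → 3/4 Rh+, 1/4 Rh-.
Independent loci: P(type AB, Rh-positive) = 1/4 × 3/4 = 3/16.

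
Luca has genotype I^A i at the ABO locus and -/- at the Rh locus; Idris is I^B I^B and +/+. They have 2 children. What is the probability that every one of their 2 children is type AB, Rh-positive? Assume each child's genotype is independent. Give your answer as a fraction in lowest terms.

1/4

ABO cross I^A i × I^B I^B → 1/2 B, 1/2 AB.
Rh cross -/- × +/+ → 1 Rh+; so P(type AB, Rh-positive) = 1/2 × 1 = 1/2 per child.
All 2 independent: (1/2)^2 = 1/4.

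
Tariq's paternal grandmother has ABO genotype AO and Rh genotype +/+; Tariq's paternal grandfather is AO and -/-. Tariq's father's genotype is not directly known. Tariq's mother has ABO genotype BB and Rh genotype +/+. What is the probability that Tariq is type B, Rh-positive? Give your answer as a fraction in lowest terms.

Tariq's father's ABO genotype from AO × AO: 1/4 AA, 1/2 AO, 1/4 OO.
Crossing each possibility with the mother BB and summing P(type B): 1/4·0 + 1/2·1/2 + 1/4·1 = 1/2.
Similarly for Rh via the father's Rh distribution: P(Rh+) = 1.
Independent loci: 1/2 × 1 = 1/2.

1/2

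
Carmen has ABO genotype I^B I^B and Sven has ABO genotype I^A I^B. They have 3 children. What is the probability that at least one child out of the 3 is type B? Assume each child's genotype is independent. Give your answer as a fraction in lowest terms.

ABO cross I^B I^B × I^A I^B → 1/2 B, 1/2 AB.
So P(type B) = 1/2 per child.
P(none) = (1/2)^3 = 1/8; P(at least one) = 1 − 1/8 = 7/8.

7/8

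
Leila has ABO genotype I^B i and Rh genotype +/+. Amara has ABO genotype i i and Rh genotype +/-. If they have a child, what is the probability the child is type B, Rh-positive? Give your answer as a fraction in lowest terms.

ABO cross I^B i × i i → offspring phenotypes: 1/2 O, 1/2 B.
Rh cross +/+ × +/- → 1 Rh+.
Independent loci: P(type B, Rh-positive) = 1/2 × 1 = 1/2.

1/2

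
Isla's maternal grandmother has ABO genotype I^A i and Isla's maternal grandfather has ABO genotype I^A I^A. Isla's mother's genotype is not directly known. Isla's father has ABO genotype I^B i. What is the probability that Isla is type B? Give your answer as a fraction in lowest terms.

Isla's mother's ABO genotype from I^A i × I^A I^A: 1/2 I^A I^A, 1/2 I^A i.
Crossing each possibility with the father I^B i and summing P(type B): 1/2·0 + 1/2·1/4 = 1/8.

1/8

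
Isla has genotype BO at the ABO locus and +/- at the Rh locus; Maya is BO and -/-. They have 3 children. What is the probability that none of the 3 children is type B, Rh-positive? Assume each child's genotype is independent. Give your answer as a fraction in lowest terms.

125/512

ABO cross BO × BO → 1/4 O, 3/4 B.
Rh cross +/- × -/- → 1/2 Rh+, 1/2 Rh-; so P(type B, Rh-positive) = 3/4 × 1/2 = 3/8 per child.
P(not type B, Rh-positive) = 5/8 for one child; (5/8)^3 = 125/512.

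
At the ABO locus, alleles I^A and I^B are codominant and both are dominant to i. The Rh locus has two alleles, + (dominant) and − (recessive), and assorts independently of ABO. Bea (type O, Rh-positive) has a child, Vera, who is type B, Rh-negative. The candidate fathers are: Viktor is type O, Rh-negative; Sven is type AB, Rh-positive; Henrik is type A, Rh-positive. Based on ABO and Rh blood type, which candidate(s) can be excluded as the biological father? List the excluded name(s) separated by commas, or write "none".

A candidate is excluded only if no genotype consistent with his phenotype could produce a type B, Rh-negative child with a type O, Rh-positive mother.
Viktor (type O, Rh-): no genotype consistent with that phenotype can produce a type-B Rh- child with a type-O mother.
Henrik (type A, Rh+): no genotype consistent with that phenotype can produce a type-B Rh- child with a type-O mother.

Viktor, Henrik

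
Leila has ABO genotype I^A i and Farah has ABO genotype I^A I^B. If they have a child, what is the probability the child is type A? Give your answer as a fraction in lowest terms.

ABO cross I^A i × I^A I^B → offspring phenotypes: 1/2 A, 1/4 B, 1/4 AB.
So P(type A) = 1/2.

1/2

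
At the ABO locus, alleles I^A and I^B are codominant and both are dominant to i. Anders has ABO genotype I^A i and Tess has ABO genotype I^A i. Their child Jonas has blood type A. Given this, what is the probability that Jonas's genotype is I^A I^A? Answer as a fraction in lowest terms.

Cross I^A i × I^A i → 1/4 I^A I^A, 1/2 I^A i, 1/4 i i.
Type-A genotypes among offspring: I^A I^A (1/4), I^A i (1/2); total 3/4.
P(I^A I^A | type A) = (1/4) / (3/4) = 1/3.

1/3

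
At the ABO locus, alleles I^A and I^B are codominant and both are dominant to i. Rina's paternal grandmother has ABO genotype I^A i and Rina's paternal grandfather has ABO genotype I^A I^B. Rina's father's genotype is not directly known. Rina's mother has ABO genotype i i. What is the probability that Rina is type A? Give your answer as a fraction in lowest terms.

1/2

Rina's father's ABO genotype from I^A i × I^A I^B: 1/4 I^A I^A, 1/4 I^A I^B, 1/4 I^A i, 1/4 I^B i.
Crossing each possibility with the mother i i and summing P(type A): 1/4·1 + 1/4·1/2 + 1/4·1/2 + 1/4·0 = 1/2.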